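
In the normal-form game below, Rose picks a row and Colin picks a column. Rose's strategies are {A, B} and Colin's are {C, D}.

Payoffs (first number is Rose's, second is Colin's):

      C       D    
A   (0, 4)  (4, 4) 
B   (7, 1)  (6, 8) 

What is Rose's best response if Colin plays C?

B

Against C, Rose earns 0 from A and 7 from B.
So B is the best response.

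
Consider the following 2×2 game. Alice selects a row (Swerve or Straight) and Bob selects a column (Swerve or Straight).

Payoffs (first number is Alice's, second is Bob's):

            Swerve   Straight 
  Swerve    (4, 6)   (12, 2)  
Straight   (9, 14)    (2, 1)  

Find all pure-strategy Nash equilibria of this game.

(Straight, Swerve)

(Swerve, Swerve): Alice prefers Straight (9 > 4) — not an equilibrium.
(Swerve, Straight): Bob prefers Swerve (6 > 2) — not an equilibrium.
(Straight, Swerve): Alice gets 9 ≥ 4 from Swerve, and Bob gets 14 ≥ 1 from Straight — Nash equilibrium.
(Straight, Straight): Alice prefers Swerve (12 > 2); Bob prefers Swerve (14 > 1) — not an equilibrium.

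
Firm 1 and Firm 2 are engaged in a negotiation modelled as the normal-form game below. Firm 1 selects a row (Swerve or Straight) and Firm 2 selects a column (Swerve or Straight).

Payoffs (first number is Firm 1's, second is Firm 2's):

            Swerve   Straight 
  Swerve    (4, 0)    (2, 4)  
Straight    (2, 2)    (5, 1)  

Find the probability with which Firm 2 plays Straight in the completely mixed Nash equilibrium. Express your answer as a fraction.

2/5

Let q be the probability that Firm 2 plays Swerve. In a completely mixed equilibrium, Firm 1 must be indifferent between Swerve and Straight.
Firm 1's expected payoff from Swerve is 4q + 2(1−q); from Straight it is 2q + 5(1−q).
Setting these equal: 2q + 2 = −3q + 5, so q = 3/5.
Therefore Firm 2 plays Straight with probability 1 − 3/5 = 2/5.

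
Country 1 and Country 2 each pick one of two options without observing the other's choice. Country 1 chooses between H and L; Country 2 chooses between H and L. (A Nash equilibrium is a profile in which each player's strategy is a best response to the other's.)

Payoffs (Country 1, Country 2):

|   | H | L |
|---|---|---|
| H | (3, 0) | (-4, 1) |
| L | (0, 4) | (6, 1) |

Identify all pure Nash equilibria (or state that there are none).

none

(H, H): Country 2 prefers L (1 > 0) — not an equilibrium.
(H, L): Country 1 prefers L (6 > -4) — not an equilibrium.
(L, H): Country 1 prefers H (3 > 0) — not an equilibrium.
(L, L): Country 2 prefers H (4 > 1) — not an equilibrium.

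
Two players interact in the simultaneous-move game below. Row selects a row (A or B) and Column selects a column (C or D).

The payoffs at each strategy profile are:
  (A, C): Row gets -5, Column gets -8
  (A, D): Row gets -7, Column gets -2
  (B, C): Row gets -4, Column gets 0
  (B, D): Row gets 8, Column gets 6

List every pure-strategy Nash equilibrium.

(A, C): Row prefers B (-4 > -5); Column prefers D (-2 > -8) — not an equilibrium.
(A, D): Row prefers B (8 > -7) — not an equilibrium.
(B, C): Column prefers D (6 > 0) — not an equilibrium.
(B, D): Row gets 8 ≥ -7 from A, and Column gets 6 ≥ 0 from C — Nash equilibrium.

(B, D)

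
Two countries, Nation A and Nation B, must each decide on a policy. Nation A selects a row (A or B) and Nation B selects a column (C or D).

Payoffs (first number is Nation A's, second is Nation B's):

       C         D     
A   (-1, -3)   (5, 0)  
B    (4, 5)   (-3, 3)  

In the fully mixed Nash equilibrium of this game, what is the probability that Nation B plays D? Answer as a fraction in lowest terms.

5/13

Let c be the probability that Nation B plays C. In a completely mixed equilibrium, Nation A must be indifferent between A and B.
Nation A's expected payoff from A is −c + 5(1−c); from B it is 4c − 3(1−c).
Setting these equal: −6c + 5 = 7c − 3, so c = 8/13.
Therefore Nation B plays D with probability 1 − 8/13 = 5/13.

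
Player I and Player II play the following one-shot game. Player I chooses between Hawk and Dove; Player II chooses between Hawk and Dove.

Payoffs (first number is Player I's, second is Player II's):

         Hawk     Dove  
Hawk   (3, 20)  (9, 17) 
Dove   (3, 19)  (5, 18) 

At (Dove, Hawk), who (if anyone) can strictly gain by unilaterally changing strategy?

Player I at (Dove, Hawk) earns 3; deviating to Hawk yields 3 — not better.
Player II earns 19; deviating to Dove yields 18 — not better.
Neither player can strictly improve; the profile is a Nash equilibrium.

Neither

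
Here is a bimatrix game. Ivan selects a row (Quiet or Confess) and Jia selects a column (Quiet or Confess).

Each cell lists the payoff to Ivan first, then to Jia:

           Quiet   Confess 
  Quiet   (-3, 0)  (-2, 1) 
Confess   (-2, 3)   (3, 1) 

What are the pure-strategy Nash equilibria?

(Confess, Quiet)

(Quiet, Quiet): Ivan prefers Confess (-2 > -3); Jia prefers Confess (1 > 0) — not an equilibrium.
(Quiet, Confess): Ivan prefers Confess (3 > -2) — not an equilibrium.
(Confess, Quiet): Ivan gets -2 ≥ -3 from Quiet, and Jia gets 3 ≥ 1 from Confess — Nash equilibrium.
(Confess, Confess): Jia prefers Quiet (3 > 1) — not an equilibrium.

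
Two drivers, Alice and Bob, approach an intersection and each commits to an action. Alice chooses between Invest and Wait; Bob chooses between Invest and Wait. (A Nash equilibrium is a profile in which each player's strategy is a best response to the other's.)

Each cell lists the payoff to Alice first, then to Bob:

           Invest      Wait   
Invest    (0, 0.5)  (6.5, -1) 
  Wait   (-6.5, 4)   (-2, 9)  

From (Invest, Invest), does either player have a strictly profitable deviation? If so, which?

Neither

Alice at (Invest, Invest) earns 0; deviating to Wait yields -6.5 — not better.
Bob earns 0.5; deviating to Wait yields -1 — not better.
Neither player can strictly improve; the profile is a Nash equilibrium.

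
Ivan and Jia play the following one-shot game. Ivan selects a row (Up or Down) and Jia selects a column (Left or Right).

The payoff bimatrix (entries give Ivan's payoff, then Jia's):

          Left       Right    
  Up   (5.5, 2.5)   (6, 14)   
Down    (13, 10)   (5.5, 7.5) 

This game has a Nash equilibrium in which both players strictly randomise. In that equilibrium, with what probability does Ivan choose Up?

Let r be the probability that Ivan plays Up. In a completely mixed equilibrium, Jia must be indifferent between Left and Right.
Jia's expected payoff from Left is 2.5r + 10(1−r); from Right it is 14r + 7.5(1−r).
Setting these equal: −7.5r + 10 = 6.5r + 7.5, so r = 5/28.

5/28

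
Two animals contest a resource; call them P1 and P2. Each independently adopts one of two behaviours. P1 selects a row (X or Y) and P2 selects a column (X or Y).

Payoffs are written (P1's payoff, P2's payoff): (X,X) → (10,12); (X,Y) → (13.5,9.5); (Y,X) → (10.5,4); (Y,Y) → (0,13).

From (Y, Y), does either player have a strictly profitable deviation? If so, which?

P1 at (Y, Y) earns 0; deviating to X yields 13.5 — a strict improvement.
P2 earns 13; deviating to X yields 4 — not better.
Only P1 has a strictly profitable deviation.

P1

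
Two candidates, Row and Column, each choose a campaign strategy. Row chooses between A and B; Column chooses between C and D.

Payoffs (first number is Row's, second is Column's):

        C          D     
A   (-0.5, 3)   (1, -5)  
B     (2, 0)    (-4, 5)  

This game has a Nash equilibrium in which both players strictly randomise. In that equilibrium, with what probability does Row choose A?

Let x be the probability that Row plays A. In a completely mixed equilibrium, Column must be indifferent between C and D.
Column's expected payoff from C is 3x; from D it is −5x + 5(1−x).
Setting these equal: 3x = −10x + 5, so x = 5/13.

5/13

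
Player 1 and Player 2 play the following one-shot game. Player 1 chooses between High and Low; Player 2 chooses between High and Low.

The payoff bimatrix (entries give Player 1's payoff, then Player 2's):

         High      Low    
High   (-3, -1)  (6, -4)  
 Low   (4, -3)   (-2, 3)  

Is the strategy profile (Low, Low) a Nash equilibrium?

No

At (Low, Low), Player 1 earns -2; switching to High would give 6, so Player 1 would deviate.
Player 2 earns 3; switching to High would give -3, so Player 2 has no profitable deviation.
Since at least one player can profitably deviate, this is not a Nash equilibrium.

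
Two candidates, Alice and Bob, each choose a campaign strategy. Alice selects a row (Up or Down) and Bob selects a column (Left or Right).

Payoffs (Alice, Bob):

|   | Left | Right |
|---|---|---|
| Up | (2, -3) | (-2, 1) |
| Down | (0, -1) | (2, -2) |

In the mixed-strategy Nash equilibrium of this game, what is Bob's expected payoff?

-7/5

First find p, the probability Alice plays Up, from Bob's indifference between Left and Right: −3p − (1−p) = p − 2(1−p), giving p = 1/5.
Since Bob is indifferent in equilibrium, Bob's expected payoff equals the payoff from either column against (1/5, 4/5). Using Left: −3(1/5) − (4/5) = -7/5.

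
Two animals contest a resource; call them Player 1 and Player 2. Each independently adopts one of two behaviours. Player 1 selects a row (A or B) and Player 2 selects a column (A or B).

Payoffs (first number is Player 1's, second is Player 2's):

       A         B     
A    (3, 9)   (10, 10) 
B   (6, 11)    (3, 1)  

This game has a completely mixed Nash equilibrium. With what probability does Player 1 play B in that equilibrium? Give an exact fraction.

Let x be the probability that Player 1 plays A. In a completely mixed equilibrium, Player 2 must be indifferent between A and B.
Player 2's expected payoff from A is 9x + 11(1−x); from B it is 10x + (1−x).
Setting these equal: −2x + 11 = 9x + 1, so x = 10/11.
Therefore Player 1 plays B with probability 1 − 10/11 = 1/11.

1/11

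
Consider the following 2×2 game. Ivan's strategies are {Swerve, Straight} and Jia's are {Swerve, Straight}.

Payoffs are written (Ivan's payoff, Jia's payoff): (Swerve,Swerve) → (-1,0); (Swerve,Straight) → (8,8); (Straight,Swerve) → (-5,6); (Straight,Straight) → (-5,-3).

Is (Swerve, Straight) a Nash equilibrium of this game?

At (Swerve, Straight), Ivan earns 8; switching to Straight would give -5, so Ivan has no profitable deviation.
Jia earns 8; switching to Swerve would give 0, so Jia has no profitable deviation.
Neither player can gain by a unilateral deviation, so this profile is a Nash equilibrium.

Yes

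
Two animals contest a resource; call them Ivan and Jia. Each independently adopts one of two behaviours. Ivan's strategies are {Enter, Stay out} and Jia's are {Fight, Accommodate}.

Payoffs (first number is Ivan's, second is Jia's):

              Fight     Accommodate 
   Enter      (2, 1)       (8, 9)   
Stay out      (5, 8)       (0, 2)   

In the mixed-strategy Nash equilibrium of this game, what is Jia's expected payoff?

5

First find x, the probability Ivan plays Enter, from Jia's indifference between Fight and Accommodate: x + 8(1−x) = 9x + 2(1−x), giving x = 3/7.
Since Jia is indifferent in equilibrium, Jia's expected payoff equals the payoff from either column against (3/7, 4/7). Using Fight: (3/7) + 8(4/7) = 5.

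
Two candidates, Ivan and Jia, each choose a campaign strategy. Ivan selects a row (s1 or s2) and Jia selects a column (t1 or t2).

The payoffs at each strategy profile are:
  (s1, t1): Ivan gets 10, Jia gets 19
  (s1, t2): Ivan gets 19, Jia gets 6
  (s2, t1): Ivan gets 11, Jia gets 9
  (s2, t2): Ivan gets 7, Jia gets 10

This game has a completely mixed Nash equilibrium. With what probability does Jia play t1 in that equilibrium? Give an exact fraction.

Let y be the probability that Jia plays t1. In a completely mixed equilibrium, Ivan must be indifferent between s1 and s2.
Ivan's expected payoff from s1 is 10y + 19(1−y); from s2 it is 11y + 7(1−y).
Setting these equal: −9y + 19 = 4y + 7, so y = 12/13.

12/13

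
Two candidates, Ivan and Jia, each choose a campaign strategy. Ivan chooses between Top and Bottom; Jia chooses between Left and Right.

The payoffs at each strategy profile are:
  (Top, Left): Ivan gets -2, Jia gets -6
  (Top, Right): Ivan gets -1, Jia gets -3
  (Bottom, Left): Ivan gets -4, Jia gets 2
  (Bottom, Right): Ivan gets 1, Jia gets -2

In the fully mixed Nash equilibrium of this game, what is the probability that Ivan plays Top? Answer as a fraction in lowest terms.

Let r be the probability that Ivan plays Top. In a completely mixed equilibrium, Jia must be indifferent between Left and Right.
Jia's expected payoff from Left is −6r + 2(1−r); from Right it is −3r − 2(1−r).
Setting these equal: −8r + 2 = −r − 2, so r = 4/7.

4/7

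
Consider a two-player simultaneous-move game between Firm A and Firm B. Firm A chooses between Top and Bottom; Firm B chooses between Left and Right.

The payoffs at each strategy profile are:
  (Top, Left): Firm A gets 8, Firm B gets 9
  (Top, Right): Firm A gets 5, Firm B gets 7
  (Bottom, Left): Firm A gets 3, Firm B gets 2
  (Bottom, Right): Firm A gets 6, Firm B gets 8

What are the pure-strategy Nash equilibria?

(Top, Left) and (Bottom, Right)

(Top, Left): Firm A gets 8 ≥ 3 from Bottom, and Firm B gets 9 ≥ 7 from Right — Nash equilibrium.
(Top, Right): Firm A prefers Bottom (6 > 5); Firm B prefers Left (9 > 7) — not an equilibrium.
(Bottom, Left): Firm A prefers Top (8 > 3); Firm B prefers Right (8 > 2) — not an equilibrium.
(Bottom, Right): Firm A gets 6 ≥ 5 from Top, and Firm B gets 8 ≥ 2 from Left — Nash equilibrium.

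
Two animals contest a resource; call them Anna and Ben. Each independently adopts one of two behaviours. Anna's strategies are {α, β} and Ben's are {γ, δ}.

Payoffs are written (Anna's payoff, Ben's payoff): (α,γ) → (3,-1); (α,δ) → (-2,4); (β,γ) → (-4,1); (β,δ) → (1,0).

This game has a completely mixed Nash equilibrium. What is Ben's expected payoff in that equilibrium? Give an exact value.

First find p, the probability Anna plays α, from Ben's indifference between γ and δ: −p + (1−p) = 4p, giving p = 1/6.
Since Ben is indifferent in equilibrium, Ben's expected payoff equals the payoff from either column against (1/6, 5/6). Using γ: −(1/6) + (5/6) = 2/3.

2/3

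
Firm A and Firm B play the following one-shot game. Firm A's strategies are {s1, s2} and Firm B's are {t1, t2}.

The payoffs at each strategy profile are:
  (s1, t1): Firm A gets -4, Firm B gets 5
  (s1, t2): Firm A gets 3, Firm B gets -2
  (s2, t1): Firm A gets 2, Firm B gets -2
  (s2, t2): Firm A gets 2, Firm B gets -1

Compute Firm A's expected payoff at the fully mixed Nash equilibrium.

First find y, the probability Firm B plays t1, from Firm A's indifference between s1 and s2: −4y + 3(1−y) = 2y + 2(1−y), giving y = 1/7.
Since Firm A is indifferent in equilibrium, Firm A's expected payoff equals the payoff from either row against (1/7, 6/7). Using s1: −4(1/7) + 3(6/7) = 2.

2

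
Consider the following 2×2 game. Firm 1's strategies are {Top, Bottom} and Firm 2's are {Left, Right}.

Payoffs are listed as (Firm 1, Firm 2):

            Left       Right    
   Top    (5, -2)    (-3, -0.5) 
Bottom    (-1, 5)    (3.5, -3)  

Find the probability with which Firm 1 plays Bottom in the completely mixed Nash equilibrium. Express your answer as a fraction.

Let r be the probability that Firm 1 plays Top. In a completely mixed equilibrium, Firm 2 must be indifferent between Left and Right.
Firm 2's expected payoff from Left is −2r + 5(1−r); from Right it is −0.5r − 3(1−r).
Setting these equal: −7r + 5 = 2.5r − 3, so r = 16/19.
Therefore Firm 1 plays Bottom with probability 1 − 16/19 = 3/19.

3/19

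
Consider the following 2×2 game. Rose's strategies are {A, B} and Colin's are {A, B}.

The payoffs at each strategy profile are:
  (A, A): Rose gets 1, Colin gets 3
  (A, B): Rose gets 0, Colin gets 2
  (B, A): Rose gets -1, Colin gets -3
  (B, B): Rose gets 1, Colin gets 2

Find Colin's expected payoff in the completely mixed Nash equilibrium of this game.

First find x, the probability Rose plays A, from Colin's indifference between A and B: 3x − 3(1−x) = 2x + 2(1−x), giving x = 5/6.
Since Colin is indifferent in equilibrium, Colin's expected payoff equals the payoff from either column against (5/6, 1/6). Using A: 3(5/6) − 3(1/6) = 2.

2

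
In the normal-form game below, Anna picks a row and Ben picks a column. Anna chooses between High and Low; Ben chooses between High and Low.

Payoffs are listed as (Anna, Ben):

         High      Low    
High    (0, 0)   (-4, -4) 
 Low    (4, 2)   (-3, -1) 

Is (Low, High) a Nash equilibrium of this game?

Yes

At (Low, High), Anna earns 4; switching to High would give 0, so Anna has no profitable deviation.
Ben earns 2; switching to Low would give -1, so Ben has no profitable deviation.
Neither player can gain by a unilateral deviation, so this profile is a Nash equilibrium.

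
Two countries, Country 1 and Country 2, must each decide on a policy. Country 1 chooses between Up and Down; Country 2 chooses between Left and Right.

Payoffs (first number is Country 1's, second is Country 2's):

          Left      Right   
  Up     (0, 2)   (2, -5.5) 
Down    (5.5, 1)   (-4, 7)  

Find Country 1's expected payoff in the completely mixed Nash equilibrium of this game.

22/23

First find y, the probability Country 2 plays Left, from Country 1's indifference between Up and Down: 2(1−y) = 5.5y − 4(1−y), giving y = 12/23.
Since Country 1 is indifferent in equilibrium, Country 1's expected payoff equals the payoff from either row against (12/23, 11/23). Using Up: 2(11/23) = 22/23.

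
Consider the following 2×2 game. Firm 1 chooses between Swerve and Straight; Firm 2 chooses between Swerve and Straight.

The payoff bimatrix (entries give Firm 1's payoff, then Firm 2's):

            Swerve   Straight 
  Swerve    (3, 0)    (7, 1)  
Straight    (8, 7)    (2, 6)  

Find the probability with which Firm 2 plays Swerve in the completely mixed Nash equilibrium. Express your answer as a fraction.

Let c be the probability that Firm 2 plays Swerve. In a completely mixed equilibrium, Firm 1 must be indifferent between Swerve and Straight.
Firm 1's expected payoff from Swerve is 3c + 7(1−c); from Straight it is 8c + 2(1−c).
Setting these equal: −4c + 7 = 6c + 2, so c = 1/2.

1/2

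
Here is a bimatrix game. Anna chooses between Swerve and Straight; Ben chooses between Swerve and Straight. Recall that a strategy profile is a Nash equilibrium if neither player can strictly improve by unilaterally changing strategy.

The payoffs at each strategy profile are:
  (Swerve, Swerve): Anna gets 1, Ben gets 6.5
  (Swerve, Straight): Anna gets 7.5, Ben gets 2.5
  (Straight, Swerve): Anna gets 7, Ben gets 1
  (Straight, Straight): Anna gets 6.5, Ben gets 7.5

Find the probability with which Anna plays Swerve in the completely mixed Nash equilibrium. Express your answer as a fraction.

Let r be the probability that Anna plays Swerve. In a completely mixed equilibrium, Ben must be indifferent between Swerve and Straight.
Ben's expected payoff from Swerve is 6.5r + (1−r); from Straight it is 2.5r + 7.5(1−r).
Setting these equal: 5.5r + 1 = −5r + 7.5, so r = 13/21.

13/21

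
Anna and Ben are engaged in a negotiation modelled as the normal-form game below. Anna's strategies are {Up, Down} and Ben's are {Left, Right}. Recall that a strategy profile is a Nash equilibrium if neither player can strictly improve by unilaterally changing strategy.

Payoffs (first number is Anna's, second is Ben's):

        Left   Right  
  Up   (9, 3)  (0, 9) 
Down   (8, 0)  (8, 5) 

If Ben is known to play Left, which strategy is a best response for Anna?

Against Left, Anna earns 9 from Up and 8 from Down.
So Up is the best response.

Up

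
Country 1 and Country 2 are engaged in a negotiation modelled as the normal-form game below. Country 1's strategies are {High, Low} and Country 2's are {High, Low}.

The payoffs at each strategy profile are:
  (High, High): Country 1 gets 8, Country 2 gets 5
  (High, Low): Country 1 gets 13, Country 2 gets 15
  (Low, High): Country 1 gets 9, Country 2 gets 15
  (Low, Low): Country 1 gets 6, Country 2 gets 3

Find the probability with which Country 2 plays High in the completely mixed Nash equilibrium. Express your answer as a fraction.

7/8

Let c be the probability that Country 2 plays High. In a completely mixed equilibrium, Country 1 must be indifferent between High and Low.
Country 1's expected payoff from High is 8c + 13(1−c); from Low it is 9c + 6(1−c).
Setting these equal: −5c + 13 = 3c + 6, so c = 7/8.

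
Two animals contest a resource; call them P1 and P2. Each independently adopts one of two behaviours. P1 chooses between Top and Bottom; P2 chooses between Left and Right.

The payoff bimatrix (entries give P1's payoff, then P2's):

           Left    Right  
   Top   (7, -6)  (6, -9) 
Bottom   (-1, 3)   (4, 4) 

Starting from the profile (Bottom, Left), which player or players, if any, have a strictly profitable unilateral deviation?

Both

P1 at (Bottom, Left) earns -1; deviating to Top yields 7 — a strict improvement.
P2 earns 3; deviating to Right yields 4 — a strict improvement.
Both P1 and P2 have strictly profitable deviations.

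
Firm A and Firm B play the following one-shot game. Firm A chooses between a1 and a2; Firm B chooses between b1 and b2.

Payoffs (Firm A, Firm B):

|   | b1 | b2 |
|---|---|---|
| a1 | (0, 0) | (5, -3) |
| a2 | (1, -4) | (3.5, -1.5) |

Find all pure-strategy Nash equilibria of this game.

(a1, b1): Firm A prefers a2 (1 > 0) — not an equilibrium.
(a1, b2): Firm B prefers b1 (0 > -3) — not an equilibrium.
(a2, b1): Firm B prefers b2 (-1.5 > -4) — not an equilibrium.
(a2, b2): Firm A prefers a1 (5 > 3.5) — not an equilibrium.

none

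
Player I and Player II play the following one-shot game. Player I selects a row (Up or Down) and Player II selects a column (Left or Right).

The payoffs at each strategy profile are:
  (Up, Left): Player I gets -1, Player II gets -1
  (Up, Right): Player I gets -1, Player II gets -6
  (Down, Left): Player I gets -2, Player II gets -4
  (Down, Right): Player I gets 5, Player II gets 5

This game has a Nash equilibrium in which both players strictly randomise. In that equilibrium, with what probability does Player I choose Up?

9/14

Let r be the probability that Player I plays Up. In a completely mixed equilibrium, Player II must be indifferent between Left and Right.
Player II's expected payoff from Left is −r − 4(1−r); from Right it is −6r + 5(1−r).
Setting these equal: 3r − 4 = −11r + 5, so r = 9/14.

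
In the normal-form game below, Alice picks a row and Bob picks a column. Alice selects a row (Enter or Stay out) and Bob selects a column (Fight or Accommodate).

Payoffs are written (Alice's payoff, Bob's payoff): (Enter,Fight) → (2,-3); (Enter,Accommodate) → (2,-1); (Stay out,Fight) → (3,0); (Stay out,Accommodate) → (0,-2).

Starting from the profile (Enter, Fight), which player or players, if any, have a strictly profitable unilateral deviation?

Alice at (Enter, Fight) earns 2; deviating to Stay out yields 3 — a strict improvement.
Bob earns -3; deviating to Accommodate yields -1 — a strict improvement.
Both Alice and Bob have strictly profitable deviations.

Both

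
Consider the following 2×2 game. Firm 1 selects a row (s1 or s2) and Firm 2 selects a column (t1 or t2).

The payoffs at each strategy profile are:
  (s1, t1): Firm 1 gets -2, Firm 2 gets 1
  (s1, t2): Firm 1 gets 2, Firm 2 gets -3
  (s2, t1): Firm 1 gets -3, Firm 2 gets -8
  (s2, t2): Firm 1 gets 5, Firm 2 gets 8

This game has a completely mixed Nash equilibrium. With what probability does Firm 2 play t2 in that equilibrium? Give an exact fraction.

1/4

Let c be the probability that Firm 2 plays t1. In a completely mixed equilibrium, Firm 1 must be indifferent between s1 and s2.
Firm 1's expected payoff from s1 is −2c + 2(1−c); from s2 it is −3c + 5(1−c).
Setting these equal: −4c + 2 = −8c + 5, so c = 3/4.
Therefore Firm 2 plays t2 with probability 1 − 3/4 = 1/4.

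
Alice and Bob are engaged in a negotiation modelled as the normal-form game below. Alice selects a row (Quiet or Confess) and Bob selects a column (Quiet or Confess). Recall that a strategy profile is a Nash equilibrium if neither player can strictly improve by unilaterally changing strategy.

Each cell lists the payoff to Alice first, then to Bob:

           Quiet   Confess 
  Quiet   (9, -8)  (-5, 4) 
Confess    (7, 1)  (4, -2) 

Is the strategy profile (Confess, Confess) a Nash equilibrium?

At (Confess, Confess), Alice earns 4; switching to Quiet would give -5, so Alice has no profitable deviation.
Bob earns -2; switching to Quiet would give 1, so Bob would deviate.
Since at least one player can profitably deviate, this is not a Nash equilibrium.

No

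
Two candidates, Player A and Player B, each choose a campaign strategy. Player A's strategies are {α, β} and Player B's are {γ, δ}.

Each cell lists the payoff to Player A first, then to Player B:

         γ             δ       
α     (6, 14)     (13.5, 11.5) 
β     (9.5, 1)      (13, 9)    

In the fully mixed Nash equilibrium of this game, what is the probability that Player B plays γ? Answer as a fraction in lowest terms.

1/8

Let y be the probability that Player B plays γ. In a completely mixed equilibrium, Player A must be indifferent between α and β.
Player A's expected payoff from α is 6y + 13.5(1−y); from β it is 9.5y + 13(1−y).
Setting these equal: −7.5y + 13.5 = −3.5y + 13, so y = 1/8.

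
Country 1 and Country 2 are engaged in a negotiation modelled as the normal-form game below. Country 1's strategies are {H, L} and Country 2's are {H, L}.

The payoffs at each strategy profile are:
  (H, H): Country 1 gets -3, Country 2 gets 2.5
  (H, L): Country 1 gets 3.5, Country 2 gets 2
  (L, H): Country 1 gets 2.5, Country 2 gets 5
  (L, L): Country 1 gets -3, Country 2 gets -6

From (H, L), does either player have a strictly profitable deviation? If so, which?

Country 1 at (H, L) earns 3.5; deviating to L yields -3 — not better.
Country 2 earns 2; deviating to H yields 2.5 — a strict improvement.
Only Country 2 has a strictly profitable deviation.

Country 2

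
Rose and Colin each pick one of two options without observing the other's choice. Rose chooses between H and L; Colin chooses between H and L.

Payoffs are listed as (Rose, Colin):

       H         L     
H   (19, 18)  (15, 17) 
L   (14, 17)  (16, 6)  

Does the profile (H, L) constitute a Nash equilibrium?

At (H, L), Rose earns 15; switching to L would give 16, so Rose would deviate.
Colin earns 17; switching to H would give 18, so Colin would deviate.
Since at least one player can profitably deviate, this is not a Nash equilibrium.

No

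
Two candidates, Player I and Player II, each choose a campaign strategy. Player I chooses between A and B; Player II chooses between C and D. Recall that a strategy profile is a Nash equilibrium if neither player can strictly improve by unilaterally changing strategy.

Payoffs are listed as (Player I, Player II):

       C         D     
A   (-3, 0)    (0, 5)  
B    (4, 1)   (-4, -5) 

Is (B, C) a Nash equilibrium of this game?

At (B, C), Player I earns 4; switching to A would give -3, so Player I has no profitable deviation.
Player II earns 1; switching to D would give -5, so Player II has no profitable deviation.
Neither player can gain by a unilateral deviation, so this profile is a Nash equilibrium.

Yes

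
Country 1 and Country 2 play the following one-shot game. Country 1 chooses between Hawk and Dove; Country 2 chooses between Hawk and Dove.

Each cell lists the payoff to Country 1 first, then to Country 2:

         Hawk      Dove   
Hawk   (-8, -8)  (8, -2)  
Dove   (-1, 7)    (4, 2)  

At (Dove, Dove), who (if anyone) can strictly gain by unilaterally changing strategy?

Country 1 at (Dove, Dove) earns 4; deviating to Hawk yields 8 — a strict improvement.
Country 2 earns 2; deviating to Hawk yields 7 — a strict improvement.
Both Country 1 and Country 2 have strictly profitable deviations.

Both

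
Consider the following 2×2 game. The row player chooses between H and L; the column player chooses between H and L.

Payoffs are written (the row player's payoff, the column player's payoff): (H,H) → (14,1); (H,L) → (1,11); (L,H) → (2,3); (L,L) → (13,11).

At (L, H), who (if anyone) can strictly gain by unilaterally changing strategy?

Both

The row player at (L, H) earns 2; deviating to H yields 14 — a strict improvement.
The column player earns 3; deviating to L yields 11 — a strict improvement.
Both the row player and the column player have strictly profitable deviations.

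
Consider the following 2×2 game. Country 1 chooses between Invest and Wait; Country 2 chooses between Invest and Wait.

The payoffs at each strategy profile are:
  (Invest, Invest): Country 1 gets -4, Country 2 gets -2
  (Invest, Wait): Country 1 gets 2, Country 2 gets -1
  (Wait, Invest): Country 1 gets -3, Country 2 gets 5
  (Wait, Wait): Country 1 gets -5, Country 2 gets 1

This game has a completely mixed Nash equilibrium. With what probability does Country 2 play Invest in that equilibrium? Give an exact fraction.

7/8

Let c be the probability that Country 2 plays Invest. In a completely mixed equilibrium, Country 1 must be indifferent between Invest and Wait.
Country 1's expected payoff from Invest is −4c + 2(1−c); from Wait it is −3c − 5(1−c).
Setting these equal: −6c + 2 = 2c − 5, so c = 7/8.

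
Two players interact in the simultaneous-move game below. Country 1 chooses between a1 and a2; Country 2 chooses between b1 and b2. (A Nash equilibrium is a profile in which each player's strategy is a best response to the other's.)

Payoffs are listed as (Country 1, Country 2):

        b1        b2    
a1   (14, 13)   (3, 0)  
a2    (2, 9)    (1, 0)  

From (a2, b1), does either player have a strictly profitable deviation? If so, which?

Country 1 at (a2, b1) earns 2; deviating to a1 yields 14 — a strict improvement.
Country 2 earns 9; deviating to b2 yields 0 — not better.
Only Country 1 has a strictly profitable deviation.

Country 1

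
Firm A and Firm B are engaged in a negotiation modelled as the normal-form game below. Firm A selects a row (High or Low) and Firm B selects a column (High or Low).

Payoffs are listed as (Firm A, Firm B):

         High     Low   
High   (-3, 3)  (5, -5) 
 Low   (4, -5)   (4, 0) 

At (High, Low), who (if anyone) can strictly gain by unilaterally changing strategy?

Firm A at (High, Low) earns 5; deviating to Low yields 4 — not better.
Firm B earns -5; deviating to High yields 3 — a strict improvement.
Only Firm B has a strictly profitable deviation.

Firm B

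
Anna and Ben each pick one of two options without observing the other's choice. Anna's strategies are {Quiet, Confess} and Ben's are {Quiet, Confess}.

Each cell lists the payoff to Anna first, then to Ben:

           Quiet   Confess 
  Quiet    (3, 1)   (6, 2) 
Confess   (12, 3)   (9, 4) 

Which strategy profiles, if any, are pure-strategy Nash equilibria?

(Confess, Confess)

(Quiet, Quiet): Anna prefers Confess (12 > 3); Ben prefers Confess (2 > 1) — not an equilibrium.
(Quiet, Confess): Anna prefers Confess (9 > 6) — not an equilibrium.
(Confess, Quiet): Ben prefers Confess (4 > 3) — not an equilibrium.
(Confess, Confess): Anna gets 9 ≥ 6 from Quiet, and Ben gets 4 ≥ 3 from Quiet — Nash equilibrium.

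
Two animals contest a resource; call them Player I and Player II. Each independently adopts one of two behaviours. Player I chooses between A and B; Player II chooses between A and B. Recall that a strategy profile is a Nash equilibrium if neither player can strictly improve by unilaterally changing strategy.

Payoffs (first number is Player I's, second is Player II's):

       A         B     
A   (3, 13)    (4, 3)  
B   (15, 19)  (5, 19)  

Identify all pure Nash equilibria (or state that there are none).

(A, A): Player I prefers B (15 > 3) — not an equilibrium.
(A, B): Player I prefers B (5 > 4); Player II prefers A (13 > 3) — not an equilibrium.
(B, A): Player I gets 15 ≥ 3 from A, and Player II gets 19 ≥ 19 from B — Nash equilibrium.
(B, B): Player I gets 5 ≥ 4 from A, and Player II gets 19 ≥ 19 from A — Nash equilibrium.

(B, A) and (B, B)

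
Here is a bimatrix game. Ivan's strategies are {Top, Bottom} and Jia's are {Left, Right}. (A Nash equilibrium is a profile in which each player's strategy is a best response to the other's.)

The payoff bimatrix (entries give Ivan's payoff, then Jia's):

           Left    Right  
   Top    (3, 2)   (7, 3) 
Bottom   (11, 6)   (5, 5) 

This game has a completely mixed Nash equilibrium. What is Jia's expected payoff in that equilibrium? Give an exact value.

4

First find p, the probability Ivan plays Top, from Jia's indifference between Left and Right: 2p + 6(1−p) = 3p + 5(1−p), giving p = 1/2.
Since Jia is indifferent in equilibrium, Jia's expected payoff equals the payoff from either column against (1/2, 1/2). Using Left: 2(1/2) + 6(1/2) = 4.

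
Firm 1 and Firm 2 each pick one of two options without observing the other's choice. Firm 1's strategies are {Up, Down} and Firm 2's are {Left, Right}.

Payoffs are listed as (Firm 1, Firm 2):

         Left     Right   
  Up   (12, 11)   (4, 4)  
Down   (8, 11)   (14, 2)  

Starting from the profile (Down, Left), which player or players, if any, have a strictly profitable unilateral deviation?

Firm 1 at (Down, Left) earns 8; deviating to Up yields 12 — a strict improvement.
Firm 2 earns 11; deviating to Right yields 2 — not better.
Only Firm 1 has a strictly profitable deviation.

Firm 1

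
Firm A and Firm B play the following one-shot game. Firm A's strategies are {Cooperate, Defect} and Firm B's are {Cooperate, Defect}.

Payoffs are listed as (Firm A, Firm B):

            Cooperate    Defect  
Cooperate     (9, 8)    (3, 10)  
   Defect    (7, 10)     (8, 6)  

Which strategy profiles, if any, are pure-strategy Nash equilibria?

(Cooperate, Cooperate): Firm B prefers Defect (10 > 8) — not an equilibrium.
(Cooperate, Defect): Firm A prefers Defect (8 > 3) — not an equilibrium.
(Defect, Cooperate): Firm A prefers Cooperate (9 > 7) — not an equilibrium.
(Defect, Defect): Firm B prefers Cooperate (10 > 6) — not an equilibrium.

none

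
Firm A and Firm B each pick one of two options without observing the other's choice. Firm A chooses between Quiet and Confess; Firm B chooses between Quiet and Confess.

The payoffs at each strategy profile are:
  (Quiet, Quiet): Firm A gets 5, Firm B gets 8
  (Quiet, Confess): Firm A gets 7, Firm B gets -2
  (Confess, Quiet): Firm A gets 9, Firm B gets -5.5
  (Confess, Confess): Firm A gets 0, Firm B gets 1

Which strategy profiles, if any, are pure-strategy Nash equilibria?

none

(Quiet, Quiet): Firm A prefers Confess (9 > 5) — not an equilibrium.
(Quiet, Confess): Firm B prefers Quiet (8 > -2) — not an equilibrium.
(Confess, Quiet): Firm B prefers Confess (1 > -5.5) — not an equilibrium.
(Confess, Confess): Firm A prefers Quiet (7 > 0) — not an equilibrium.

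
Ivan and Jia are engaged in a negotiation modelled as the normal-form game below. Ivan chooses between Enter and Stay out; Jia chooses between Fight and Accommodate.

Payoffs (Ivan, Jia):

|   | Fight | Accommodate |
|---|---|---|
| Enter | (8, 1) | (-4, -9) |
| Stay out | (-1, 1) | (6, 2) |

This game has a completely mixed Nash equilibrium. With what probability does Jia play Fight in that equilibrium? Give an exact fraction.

Let c be the probability that Jia plays Fight. In a completely mixed equilibrium, Ivan must be indifferent between Enter and Stay out.
Ivan's expected payoff from Enter is 8c − 4(1−c); from Stay out it is −c + 6(1−c).
Setting these equal: 12c − 4 = −7c + 6, so c = 10/19.

10/19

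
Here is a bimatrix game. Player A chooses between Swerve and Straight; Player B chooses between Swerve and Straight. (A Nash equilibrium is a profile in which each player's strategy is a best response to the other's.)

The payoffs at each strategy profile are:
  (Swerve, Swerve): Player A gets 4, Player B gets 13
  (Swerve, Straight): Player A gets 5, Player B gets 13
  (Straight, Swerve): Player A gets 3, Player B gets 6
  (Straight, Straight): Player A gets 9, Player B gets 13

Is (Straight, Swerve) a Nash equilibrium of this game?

At (Straight, Swerve), Player A earns 3; switching to Swerve would give 4, so Player A would deviate.
Player B earns 6; switching to Straight would give 13, so Player B would deviate.
Since at least one player can profitably deviate, this is not a Nash equilibrium.

No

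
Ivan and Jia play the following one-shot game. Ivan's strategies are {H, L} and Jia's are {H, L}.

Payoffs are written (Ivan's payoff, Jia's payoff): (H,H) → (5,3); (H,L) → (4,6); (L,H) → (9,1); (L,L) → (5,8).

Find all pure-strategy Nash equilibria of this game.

(L, L)

(H, H): Ivan prefers L (9 > 5); Jia prefers L (6 > 3) — not an equilibrium.
(H, L): Ivan prefers L (5 > 4) — not an equilibrium.
(L, H): Jia prefers L (8 > 1) — not an equilibrium.
(L, L): Ivan gets 5 ≥ 4 from H, and Jia gets 8 ≥ 1 from H — Nash equilibrium.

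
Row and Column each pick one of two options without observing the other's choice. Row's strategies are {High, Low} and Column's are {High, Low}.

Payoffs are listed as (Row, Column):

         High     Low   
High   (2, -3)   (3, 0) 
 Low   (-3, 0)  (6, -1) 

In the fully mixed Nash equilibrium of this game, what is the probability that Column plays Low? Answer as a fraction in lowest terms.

Let q be the probability that Column plays High. In a completely mixed equilibrium, Row must be indifferent between High and Low.
Row's expected payoff from High is 2q + 3(1−q); from Low it is −3q + 6(1−q).
Setting these equal: −q + 3 = −9q + 6, so q = 3/8.
Therefore Column plays Low with probability 1 − 3/8 = 5/8.

5/8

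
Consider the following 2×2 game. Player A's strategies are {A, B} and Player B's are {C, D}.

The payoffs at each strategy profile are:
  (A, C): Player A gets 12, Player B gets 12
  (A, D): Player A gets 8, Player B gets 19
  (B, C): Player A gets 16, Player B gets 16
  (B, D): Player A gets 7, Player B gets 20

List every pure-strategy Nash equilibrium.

(A, C): Player A prefers B (16 > 12); Player B prefers D (19 > 12) — not an equilibrium.
(A, D): Player A gets 8 ≥ 7 from B, and Player B gets 19 ≥ 12 from C — Nash equilibrium.
(B, C): Player B prefers D (20 > 16) — not an equilibrium.
(B, D): Player A prefers A (8 > 7) — not an equilibrium.

(A, D)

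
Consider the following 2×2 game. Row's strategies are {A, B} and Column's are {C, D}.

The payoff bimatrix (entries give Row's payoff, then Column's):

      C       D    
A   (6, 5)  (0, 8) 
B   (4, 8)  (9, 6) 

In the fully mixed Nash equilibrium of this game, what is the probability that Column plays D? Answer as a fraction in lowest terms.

2/11

Let q be the probability that Column plays C. In a completely mixed equilibrium, Row must be indifferent between A and B.
Row's expected payoff from A is 6q; from B it is 4q + 9(1−q).
Setting these equal: 6q = −5q + 9, so q = 9/11.
Therefore Column plays D with probability 1 − 9/11 = 2/11.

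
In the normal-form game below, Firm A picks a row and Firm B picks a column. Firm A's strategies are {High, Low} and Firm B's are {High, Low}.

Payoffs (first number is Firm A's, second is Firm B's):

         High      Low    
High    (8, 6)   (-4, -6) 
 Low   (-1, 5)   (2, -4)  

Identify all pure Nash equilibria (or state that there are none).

(High, High): Firm A gets 8 ≥ -1 from Low, and Firm B gets 6 ≥ -6 from Low — Nash equilibrium.
(High, Low): Firm A prefers Low (2 > -4); Firm B prefers High (6 > -6) — not an equilibrium.
(Low, High): Firm A prefers High (8 > -1) — not an equilibrium.
(Low, Low): Firm B prefers High (5 > -4) — not an equilibrium.

(High, High)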